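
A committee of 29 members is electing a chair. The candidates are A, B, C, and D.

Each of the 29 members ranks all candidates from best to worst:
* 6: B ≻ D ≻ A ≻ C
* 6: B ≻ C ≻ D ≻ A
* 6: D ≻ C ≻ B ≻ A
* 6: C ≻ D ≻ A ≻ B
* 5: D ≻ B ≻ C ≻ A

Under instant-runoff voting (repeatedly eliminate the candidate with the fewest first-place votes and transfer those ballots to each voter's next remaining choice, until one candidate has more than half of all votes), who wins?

Round 1: A 0, B 12, C 6, D 11. A eliminated.
Round 2: B 12, C 6, D 11. C eliminated.
Round 3: B 12, D 17. D has a majority (≥15).

D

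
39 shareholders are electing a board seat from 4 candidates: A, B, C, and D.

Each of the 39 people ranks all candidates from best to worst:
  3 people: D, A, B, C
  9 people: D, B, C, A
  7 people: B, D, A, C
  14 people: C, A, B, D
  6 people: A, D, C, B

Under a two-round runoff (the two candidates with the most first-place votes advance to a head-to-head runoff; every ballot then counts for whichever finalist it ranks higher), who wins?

D

Round 1 first-place votes: A 6, B 7, C 14, D 12. C and D advance.
Runoff: C is ranked above D on 14 ballots, D above C on 25.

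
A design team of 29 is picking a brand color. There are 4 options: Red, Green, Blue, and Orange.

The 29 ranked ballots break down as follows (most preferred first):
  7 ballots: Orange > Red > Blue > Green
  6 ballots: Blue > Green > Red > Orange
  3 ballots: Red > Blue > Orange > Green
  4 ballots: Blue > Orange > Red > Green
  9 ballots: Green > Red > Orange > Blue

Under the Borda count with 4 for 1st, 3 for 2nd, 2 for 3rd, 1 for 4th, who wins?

Red

Red: 7×3 + 6×2 + 3×4 + 4×2 + 9×3 = 80
Green: 7×1 + 6×3 + 3×1 + 4×1 + 9×4 = 68
Blue: 7×2 + 6×4 + 3×3 + 4×4 + 9×1 = 72
Orange: 7×4 + 6×1 + 3×2 + 4×3 + 9×2 = 70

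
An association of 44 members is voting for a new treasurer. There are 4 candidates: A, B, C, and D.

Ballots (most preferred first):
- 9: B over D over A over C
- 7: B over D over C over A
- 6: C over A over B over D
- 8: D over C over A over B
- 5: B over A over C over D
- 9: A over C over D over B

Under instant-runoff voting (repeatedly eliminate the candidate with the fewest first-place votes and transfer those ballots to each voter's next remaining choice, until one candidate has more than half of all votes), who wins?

A

Round 1: A 9, B 21, C 6, D 8. C eliminated.
Round 2: A 15, B 21, D 8. D eliminated.
Round 3: A 23, B 21. A has a majority (≥23).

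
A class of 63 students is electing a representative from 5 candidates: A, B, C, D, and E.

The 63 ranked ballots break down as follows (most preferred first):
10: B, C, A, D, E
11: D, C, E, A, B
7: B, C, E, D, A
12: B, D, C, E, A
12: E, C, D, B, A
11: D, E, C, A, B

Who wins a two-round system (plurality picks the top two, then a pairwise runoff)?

Round 1 first-place votes: A 0, B 29, C 0, D 22, E 12. B and D advance.
Runoff: B is ranked above D on 29 ballots, D above B on 34.

D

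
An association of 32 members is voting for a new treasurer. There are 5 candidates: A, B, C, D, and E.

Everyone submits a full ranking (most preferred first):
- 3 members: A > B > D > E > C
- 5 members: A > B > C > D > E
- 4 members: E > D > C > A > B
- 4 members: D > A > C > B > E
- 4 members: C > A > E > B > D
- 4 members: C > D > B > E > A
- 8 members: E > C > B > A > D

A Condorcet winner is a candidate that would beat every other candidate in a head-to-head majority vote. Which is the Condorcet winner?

C vs A: 20–12
C vs B: 24–8
C vs D: 21–11
C vs E: 17–15
C beats every other candidate.

C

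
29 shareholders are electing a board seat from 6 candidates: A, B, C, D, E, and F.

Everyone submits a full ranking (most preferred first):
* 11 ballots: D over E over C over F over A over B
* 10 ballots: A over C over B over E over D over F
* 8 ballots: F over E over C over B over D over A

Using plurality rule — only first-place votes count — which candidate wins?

D

First-place votes: A 10, B 0, C 0, D 11, E 0, F 8.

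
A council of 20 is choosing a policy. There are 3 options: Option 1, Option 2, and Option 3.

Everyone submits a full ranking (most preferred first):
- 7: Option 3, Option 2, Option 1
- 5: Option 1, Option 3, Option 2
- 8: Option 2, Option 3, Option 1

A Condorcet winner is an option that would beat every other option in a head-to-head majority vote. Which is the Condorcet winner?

Option 3

Option 3 vs Option 1: 15–5
Option 3 vs Option 2: 12–8
Option 3 beats every other option.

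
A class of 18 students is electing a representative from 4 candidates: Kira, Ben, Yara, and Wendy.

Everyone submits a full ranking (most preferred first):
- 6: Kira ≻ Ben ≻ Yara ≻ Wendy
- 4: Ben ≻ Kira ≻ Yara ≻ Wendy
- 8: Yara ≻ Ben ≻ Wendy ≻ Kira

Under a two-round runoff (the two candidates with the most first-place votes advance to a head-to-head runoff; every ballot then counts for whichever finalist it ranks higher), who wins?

Kira

Round 1 first-place votes: Kira 6, Ben 4, Yara 8, Wendy 0. Yara and Kira advance.
Runoff: Yara is ranked above Kira on 8 ballots, Kira above Yara on 10.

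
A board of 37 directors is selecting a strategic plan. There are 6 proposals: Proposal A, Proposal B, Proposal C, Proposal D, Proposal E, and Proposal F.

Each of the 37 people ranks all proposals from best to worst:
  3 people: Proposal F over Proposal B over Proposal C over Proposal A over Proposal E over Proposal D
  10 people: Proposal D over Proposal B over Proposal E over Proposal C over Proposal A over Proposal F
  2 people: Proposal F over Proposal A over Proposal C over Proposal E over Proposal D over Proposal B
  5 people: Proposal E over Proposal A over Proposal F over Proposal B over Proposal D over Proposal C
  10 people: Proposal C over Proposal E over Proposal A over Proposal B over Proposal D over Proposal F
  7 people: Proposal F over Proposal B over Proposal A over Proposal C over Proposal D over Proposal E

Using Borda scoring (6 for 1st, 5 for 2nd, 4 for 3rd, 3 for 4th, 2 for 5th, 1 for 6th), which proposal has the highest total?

Proposal A: 3×3 + 10×2 + 2×5 + 5×5 + 10×4 + 7×4 = 132
Proposal B: 3×5 + 10×5 + 2×1 + 5×3 + 10×3 + 7×5 = 147
Proposal C: 3×4 + 10×3 + 2×4 + 5×1 + 10×6 + 7×3 = 136
Proposal D: 3×1 + 10×6 + 2×2 + 5×2 + 10×2 + 7×2 = 111
Proposal E: 3×2 + 10×4 + 2×3 + 5×6 + 10×5 + 7×1 = 139
Proposal F: 3×6 + 10×1 + 2×6 + 5×4 + 10×1 + 7×6 = 112

Proposal B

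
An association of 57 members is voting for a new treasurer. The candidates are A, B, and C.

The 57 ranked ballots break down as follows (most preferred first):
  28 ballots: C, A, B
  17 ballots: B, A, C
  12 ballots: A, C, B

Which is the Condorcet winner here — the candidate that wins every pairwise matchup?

A

A vs B: 40–17
A vs C: 29–28
A beats every other candidate.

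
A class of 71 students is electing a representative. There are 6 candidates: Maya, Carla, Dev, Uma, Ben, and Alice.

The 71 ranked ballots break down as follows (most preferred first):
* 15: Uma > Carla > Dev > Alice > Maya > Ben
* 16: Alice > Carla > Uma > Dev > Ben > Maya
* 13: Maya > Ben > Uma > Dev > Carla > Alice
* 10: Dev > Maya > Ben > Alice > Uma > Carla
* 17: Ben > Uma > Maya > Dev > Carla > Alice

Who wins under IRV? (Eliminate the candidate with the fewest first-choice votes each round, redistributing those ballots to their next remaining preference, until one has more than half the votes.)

Round 1: Maya 13, Carla 0, Dev 10, Uma 15, Ben 17, Alice 16. Carla eliminated.
Round 2: Maya 13, Dev 10, Uma 15, Ben 17, Alice 16. Dev eliminated.
Round 3: Maya 23, Uma 15, Ben 17, Alice 16. Uma eliminated.
Round 4: Maya 23, Ben 17, Alice 31. Ben eliminated.
Round 5: Maya 40, Alice 31. Maya has a majority (≥36).

Maya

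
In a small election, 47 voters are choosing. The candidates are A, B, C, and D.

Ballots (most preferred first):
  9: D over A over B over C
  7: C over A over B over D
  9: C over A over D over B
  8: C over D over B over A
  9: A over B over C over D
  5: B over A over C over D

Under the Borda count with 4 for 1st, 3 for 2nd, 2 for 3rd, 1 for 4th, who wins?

A: 9×3 + 7×3 + 9×3 + 8×1 + 9×4 + 5×3 = 134
B: 9×2 + 7×2 + 9×1 + 8×2 + 9×3 + 5×4 = 104
C: 9×1 + 7×4 + 9×4 + 8×4 + 9×2 + 5×2 = 133
D: 9×4 + 7×1 + 9×2 + 8×3 + 9×1 + 5×1 = 99

A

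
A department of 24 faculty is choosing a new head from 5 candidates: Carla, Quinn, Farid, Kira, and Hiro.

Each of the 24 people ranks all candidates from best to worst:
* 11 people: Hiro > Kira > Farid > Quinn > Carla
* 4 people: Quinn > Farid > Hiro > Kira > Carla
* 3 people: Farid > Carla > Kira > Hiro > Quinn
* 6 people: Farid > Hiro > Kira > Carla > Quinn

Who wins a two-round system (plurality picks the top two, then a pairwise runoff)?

Farid

Round 1 first-place votes: Carla 0, Quinn 4, Farid 9, Kira 0, Hiro 11. Hiro and Farid advance.
Runoff: Hiro is ranked above Farid on 11 ballots, Farid above Hiro on 13.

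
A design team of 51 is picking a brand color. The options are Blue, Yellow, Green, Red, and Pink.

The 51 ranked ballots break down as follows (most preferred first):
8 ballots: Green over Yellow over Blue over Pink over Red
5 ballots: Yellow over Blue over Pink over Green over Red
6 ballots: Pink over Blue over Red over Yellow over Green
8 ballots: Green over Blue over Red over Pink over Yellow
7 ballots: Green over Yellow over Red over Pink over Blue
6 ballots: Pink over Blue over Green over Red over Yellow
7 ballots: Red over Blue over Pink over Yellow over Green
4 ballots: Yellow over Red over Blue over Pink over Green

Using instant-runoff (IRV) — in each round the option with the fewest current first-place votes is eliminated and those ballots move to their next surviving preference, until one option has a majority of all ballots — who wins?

Pink

Round 1: Blue 0, Yellow 9, Green 23, Red 7, Pink 12. Blue eliminated.
Round 2: Yellow 9, Green 23, Red 7, Pink 12. Red eliminated.
Round 3: Yellow 9, Green 23, Pink 19. Yellow eliminated.
Round 4: Green 23, Pink 28. Pink has a majority (≥26).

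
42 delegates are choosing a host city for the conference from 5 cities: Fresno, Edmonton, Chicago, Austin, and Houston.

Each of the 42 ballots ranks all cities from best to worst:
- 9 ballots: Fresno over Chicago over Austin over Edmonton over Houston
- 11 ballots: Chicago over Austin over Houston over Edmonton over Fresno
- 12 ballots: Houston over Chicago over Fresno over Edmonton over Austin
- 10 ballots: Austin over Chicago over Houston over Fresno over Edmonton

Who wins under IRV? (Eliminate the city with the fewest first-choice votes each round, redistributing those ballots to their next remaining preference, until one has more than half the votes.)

Round 1: Fresno 9, Edmonton 0, Chicago 11, Austin 10, Houston 12. Edmonton eliminated.
Round 2: Fresno 9, Chicago 11, Austin 10, Houston 12. Fresno eliminated.
Round 3: Chicago 20, Austin 10, Houston 12. Austin eliminated.
Round 4: Chicago 30, Houston 12. Chicago has a majority (≥22).

Chicago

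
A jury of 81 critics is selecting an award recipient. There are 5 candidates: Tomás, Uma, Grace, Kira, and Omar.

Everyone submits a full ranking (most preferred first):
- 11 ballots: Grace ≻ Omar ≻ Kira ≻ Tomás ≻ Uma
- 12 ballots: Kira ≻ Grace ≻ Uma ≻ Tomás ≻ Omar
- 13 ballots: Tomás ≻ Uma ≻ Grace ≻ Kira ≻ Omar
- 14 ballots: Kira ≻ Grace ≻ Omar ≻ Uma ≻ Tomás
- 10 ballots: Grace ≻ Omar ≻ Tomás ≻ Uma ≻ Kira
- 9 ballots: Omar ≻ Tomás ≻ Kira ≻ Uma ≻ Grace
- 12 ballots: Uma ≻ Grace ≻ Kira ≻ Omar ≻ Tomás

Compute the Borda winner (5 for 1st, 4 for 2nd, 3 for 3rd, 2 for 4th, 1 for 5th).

Grace

Tomás: 11×2 + 12×2 + 13×5 + 14×1 + 10×3 + 9×4 + 12×1 = 203
Uma: 11×1 + 12×3 + 13×4 + 14×2 + 10×2 + 9×2 + 12×5 = 225
Grace: 11×5 + 12×4 + 13×3 + 14×4 + 10×5 + 9×1 + 12×4 = 305
Kira: 11×3 + 12×5 + 13×2 + 14×5 + 10×1 + 9×3 + 12×3 = 262
Omar: 11×4 + 12×1 + 13×1 + 14×3 + 10×4 + 9×5 + 12×2 = 220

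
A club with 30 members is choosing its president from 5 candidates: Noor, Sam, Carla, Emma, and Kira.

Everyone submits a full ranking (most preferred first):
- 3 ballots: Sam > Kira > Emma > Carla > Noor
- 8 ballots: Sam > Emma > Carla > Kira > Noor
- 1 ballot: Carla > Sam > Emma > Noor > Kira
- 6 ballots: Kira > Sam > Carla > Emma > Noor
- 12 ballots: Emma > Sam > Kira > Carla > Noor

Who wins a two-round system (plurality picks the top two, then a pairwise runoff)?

Round 1 first-place votes: Noor 0, Sam 11, Carla 1, Emma 12, Kira 6. Emma and Sam advance.
Runoff: Emma is ranked above Sam on 12 ballots, Sam above Emma on 18.

Sam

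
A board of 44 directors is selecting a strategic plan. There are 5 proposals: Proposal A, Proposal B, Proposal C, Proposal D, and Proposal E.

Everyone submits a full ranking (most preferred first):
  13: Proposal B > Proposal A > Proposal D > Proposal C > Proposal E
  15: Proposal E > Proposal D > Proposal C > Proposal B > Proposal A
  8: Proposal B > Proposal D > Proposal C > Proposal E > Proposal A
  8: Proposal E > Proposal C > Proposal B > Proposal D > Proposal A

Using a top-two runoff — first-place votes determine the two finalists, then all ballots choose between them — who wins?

Proposal E

Round 1 first-place votes: Proposal A 0, Proposal B 21, Proposal C 0, Proposal D 0, Proposal E 23. Proposal E and Proposal B advance.
Runoff: Proposal E is ranked above Proposal B on 23 ballots, Proposal B above Proposal E on 21.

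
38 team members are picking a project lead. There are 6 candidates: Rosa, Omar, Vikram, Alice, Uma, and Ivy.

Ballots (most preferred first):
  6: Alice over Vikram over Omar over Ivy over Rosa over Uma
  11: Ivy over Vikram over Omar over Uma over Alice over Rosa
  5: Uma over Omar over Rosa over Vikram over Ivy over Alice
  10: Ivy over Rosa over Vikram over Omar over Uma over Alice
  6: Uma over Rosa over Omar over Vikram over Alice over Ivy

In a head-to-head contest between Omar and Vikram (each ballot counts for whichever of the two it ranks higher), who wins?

Omar is ranked above Vikram on 11 ballots; Vikram above Omar on 27.

Vikram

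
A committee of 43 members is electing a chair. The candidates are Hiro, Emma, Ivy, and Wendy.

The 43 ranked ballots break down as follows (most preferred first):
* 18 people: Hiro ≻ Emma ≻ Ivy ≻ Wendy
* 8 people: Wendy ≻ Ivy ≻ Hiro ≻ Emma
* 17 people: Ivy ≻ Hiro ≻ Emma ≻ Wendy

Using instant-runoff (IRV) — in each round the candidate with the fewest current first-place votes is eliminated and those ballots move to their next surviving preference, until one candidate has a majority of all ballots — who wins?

Round 1: Hiro 18, Emma 0, Ivy 17, Wendy 8. Emma eliminated.
Round 2: Hiro 18, Ivy 17, Wendy 8. Wendy eliminated.
Round 3: Hiro 18, Ivy 25. Ivy has a majority (≥22).

Ivy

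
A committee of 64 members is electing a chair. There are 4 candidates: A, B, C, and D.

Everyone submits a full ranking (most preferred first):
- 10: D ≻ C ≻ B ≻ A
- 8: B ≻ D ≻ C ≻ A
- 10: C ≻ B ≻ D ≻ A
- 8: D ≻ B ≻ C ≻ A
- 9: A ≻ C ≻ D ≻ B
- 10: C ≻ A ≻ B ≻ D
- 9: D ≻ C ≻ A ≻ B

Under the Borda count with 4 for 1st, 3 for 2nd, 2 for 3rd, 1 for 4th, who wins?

C

A: 10×1 + 8×1 + 10×1 + 8×1 + 9×4 + 10×3 + 9×2 = 120
B: 10×2 + 8×4 + 10×3 + 8×3 + 9×1 + 10×2 + 9×1 = 144
C: 10×3 + 8×2 + 10×4 + 8×2 + 9×3 + 10×4 + 9×3 = 196
D: 10×4 + 8×3 + 10×2 + 8×4 + 9×2 + 10×1 + 9×4 = 180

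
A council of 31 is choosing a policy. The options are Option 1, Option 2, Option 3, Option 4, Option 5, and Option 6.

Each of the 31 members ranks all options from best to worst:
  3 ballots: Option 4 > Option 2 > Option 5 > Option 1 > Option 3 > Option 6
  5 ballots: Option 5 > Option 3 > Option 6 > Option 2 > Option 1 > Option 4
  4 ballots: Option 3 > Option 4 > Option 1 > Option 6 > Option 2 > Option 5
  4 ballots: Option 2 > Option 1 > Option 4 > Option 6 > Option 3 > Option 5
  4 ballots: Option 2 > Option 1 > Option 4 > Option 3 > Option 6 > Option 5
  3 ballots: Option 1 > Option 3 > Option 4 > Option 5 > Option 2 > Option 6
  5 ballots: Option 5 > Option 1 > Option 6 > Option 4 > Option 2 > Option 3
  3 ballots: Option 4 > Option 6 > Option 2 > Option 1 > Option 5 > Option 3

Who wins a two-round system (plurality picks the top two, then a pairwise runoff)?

Option 2

Round 1 first-place votes: Option 1 3, Option 2 8, Option 3 4, Option 4 6, Option 5 10, Option 6 0. Option 5 and Option 2 advance.
Runoff: Option 5 is ranked above Option 2 on 13 ballots, Option 2 above Option 5 on 18.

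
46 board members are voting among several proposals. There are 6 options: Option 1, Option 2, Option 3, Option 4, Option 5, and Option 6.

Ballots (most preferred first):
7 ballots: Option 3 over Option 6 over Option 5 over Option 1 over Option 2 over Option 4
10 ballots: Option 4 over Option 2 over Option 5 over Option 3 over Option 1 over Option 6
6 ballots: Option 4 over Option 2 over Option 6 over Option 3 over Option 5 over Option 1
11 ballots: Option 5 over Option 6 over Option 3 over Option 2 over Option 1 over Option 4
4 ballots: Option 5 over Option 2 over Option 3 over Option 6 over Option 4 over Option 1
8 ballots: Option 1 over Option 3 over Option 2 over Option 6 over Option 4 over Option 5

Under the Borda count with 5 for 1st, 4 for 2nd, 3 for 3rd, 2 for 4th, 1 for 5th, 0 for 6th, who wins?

Option 3

Option 1: 7×2 + 10×1 + 6×0 + 11×1 + 4×0 + 8×5 = 75
Option 2: 7×1 + 10×4 + 6×4 + 11×2 + 4×4 + 8×3 = 133
Option 3: 7×5 + 10×2 + 6×2 + 11×3 + 4×3 + 8×4 = 144
Option 4: 7×0 + 10×5 + 6×5 + 11×0 + 4×1 + 8×1 = 92
Option 5: 7×3 + 10×3 + 6×1 + 11×5 + 4×5 + 8×0 = 132
Option 6: 7×4 + 10×0 + 6×3 + 11×4 + 4×2 + 8×2 = 114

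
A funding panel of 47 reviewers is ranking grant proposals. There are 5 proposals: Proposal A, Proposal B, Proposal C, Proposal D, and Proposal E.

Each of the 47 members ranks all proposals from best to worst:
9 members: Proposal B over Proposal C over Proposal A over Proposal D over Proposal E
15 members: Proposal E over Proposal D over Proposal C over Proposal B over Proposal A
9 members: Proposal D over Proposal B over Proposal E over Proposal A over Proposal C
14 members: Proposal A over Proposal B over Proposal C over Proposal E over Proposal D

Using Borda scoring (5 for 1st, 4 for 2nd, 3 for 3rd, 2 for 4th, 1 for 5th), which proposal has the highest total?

Proposal A: 9×3 + 15×1 + 9×2 + 14×5 = 130
Proposal B: 9×5 + 15×2 + 9×4 + 14×4 = 167
Proposal C: 9×4 + 15×3 + 9×1 + 14×3 = 132
Proposal D: 9×2 + 15×4 + 9×5 + 14×1 = 137
Proposal E: 9×1 + 15×5 + 9×3 + 14×2 = 139

Proposal B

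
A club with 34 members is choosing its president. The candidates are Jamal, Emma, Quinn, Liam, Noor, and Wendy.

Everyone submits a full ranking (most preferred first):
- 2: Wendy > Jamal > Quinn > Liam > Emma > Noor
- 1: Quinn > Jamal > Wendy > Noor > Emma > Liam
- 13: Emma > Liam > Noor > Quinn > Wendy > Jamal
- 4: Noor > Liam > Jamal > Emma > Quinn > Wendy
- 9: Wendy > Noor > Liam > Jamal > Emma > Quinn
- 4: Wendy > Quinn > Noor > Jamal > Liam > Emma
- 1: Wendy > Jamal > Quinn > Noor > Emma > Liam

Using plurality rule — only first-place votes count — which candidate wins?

Wendy

First-place votes: Jamal 0, Emma 13, Quinn 1, Liam 0, Noor 4, Wendy 16.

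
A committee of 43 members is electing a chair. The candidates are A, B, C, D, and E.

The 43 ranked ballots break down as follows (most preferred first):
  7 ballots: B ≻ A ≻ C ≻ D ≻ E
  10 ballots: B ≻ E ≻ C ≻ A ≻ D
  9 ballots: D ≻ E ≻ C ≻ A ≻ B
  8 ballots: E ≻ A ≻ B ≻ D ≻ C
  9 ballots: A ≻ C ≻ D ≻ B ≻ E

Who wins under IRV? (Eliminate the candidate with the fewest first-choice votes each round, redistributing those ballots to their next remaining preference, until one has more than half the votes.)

A

Round 1: A 9, B 17, C 0, D 9, E 8. C eliminated.
Round 2: A 9, B 17, D 9, E 8. E eliminated.
Round 3: A 17, B 17, D 9. D eliminated.
Round 4: A 26, B 17. A has a majority (≥22).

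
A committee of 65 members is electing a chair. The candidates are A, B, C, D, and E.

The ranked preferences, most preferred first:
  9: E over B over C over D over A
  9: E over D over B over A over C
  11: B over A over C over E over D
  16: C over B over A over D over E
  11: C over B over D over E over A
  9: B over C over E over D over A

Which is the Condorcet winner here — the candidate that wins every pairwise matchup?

B vs A: 65–0
B vs C: 38–27
B vs D: 56–9
B vs E: 47–18
B beats every other candidate.

B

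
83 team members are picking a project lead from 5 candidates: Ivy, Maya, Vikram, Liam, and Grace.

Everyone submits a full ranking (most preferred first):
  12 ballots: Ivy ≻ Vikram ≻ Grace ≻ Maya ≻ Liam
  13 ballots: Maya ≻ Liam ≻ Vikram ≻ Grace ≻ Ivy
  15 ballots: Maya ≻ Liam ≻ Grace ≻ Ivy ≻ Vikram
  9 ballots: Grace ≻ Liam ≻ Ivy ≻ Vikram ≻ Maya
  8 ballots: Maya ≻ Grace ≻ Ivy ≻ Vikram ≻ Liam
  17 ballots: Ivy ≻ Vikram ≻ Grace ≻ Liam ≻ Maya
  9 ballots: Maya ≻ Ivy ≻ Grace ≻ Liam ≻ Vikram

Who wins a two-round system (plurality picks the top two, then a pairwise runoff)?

Round 1 first-place votes: Ivy 29, Maya 45, Vikram 0, Liam 0, Grace 9. Maya and Ivy advance.
Runoff: Maya is ranked above Ivy on 45 ballots, Ivy above Maya on 38.

Maya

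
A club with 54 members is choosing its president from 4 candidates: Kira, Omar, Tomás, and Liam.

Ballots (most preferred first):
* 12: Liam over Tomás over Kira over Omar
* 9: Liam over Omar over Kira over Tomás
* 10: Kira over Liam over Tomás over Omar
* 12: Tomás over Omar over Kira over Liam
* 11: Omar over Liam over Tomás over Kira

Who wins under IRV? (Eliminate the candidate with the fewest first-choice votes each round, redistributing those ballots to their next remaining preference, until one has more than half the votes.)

Round 1: Kira 10, Omar 11, Tomás 12, Liam 21. Kira eliminated.
Round 2: Omar 11, Tomás 12, Liam 31. Liam has a majority (≥28).

Liam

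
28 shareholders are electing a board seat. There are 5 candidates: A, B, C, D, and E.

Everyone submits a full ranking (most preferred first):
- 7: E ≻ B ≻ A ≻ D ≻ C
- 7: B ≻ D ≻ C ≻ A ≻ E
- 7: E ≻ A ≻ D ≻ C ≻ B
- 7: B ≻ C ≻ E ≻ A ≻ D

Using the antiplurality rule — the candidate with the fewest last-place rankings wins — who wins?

A

Last-place votes: A 0, B 7, C 7, D 7, E 7.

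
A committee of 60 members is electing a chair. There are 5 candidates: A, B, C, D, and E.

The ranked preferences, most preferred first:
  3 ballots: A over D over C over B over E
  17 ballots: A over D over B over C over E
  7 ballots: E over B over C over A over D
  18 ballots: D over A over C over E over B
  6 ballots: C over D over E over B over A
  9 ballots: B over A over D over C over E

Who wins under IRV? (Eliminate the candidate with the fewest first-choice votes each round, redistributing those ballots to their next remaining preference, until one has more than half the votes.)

A

Round 1: A 20, B 9, C 6, D 18, E 7. C eliminated.
Round 2: A 20, B 9, D 24, E 7. E eliminated.
Round 3: A 20, B 16, D 24. B eliminated.
Round 4: A 36, D 24. A has a majority (≥31).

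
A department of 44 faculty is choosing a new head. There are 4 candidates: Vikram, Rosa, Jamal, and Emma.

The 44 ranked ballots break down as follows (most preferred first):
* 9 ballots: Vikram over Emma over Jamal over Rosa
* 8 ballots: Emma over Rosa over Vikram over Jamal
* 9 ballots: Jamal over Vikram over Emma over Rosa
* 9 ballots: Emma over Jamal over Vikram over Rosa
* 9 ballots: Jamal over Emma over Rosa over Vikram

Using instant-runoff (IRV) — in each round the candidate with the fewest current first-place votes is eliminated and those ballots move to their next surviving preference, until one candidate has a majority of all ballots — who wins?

Emma

Round 1: Vikram 9, Rosa 0, Jamal 18, Emma 17. Rosa eliminated.
Round 2: Vikram 9, Jamal 18, Emma 17. Vikram eliminated.
Round 3: Jamal 18, Emma 26. Emma has a majority (≥23).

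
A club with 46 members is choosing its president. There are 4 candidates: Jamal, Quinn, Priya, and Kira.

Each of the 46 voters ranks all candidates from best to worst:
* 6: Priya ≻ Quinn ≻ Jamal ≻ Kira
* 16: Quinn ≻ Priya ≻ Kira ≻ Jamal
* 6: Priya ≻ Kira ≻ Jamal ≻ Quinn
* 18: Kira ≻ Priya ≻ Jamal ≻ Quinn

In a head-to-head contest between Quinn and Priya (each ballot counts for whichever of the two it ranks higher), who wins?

Quinn is ranked above Priya on 16 ballots; Priya above Quinn on 30.

Priya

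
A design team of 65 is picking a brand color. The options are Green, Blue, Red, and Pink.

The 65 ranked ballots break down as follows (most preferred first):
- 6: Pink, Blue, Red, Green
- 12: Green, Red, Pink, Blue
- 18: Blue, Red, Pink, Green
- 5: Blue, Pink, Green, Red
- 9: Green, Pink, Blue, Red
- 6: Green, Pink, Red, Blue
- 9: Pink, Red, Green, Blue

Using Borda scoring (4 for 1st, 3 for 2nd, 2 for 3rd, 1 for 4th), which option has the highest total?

Pink

Green: 6×1 + 12×4 + 18×1 + 5×2 + 9×4 + 6×4 + 9×2 = 160
Blue: 6×3 + 12×1 + 18×4 + 5×4 + 9×2 + 6×1 + 9×1 = 155
Red: 6×2 + 12×3 + 18×3 + 5×1 + 9×1 + 6×2 + 9×3 = 155
Pink: 6×4 + 12×2 + 18×2 + 5×3 + 9×3 + 6×3 + 9×4 = 180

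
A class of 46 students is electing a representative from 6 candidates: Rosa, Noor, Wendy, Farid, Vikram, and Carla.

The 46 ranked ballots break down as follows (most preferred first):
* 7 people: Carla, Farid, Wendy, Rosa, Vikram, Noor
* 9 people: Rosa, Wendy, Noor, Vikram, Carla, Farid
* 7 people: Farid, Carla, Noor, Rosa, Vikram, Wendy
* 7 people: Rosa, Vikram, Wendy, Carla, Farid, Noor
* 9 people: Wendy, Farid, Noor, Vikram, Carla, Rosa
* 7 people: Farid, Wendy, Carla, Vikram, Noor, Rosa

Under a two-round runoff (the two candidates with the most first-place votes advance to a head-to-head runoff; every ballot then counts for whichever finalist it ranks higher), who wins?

Round 1 first-place votes: Rosa 16, Noor 0, Wendy 9, Farid 14, Vikram 0, Carla 7. Rosa and Farid advance.
Runoff: Rosa is ranked above Farid on 16 ballots, Farid above Rosa on 30.

Farid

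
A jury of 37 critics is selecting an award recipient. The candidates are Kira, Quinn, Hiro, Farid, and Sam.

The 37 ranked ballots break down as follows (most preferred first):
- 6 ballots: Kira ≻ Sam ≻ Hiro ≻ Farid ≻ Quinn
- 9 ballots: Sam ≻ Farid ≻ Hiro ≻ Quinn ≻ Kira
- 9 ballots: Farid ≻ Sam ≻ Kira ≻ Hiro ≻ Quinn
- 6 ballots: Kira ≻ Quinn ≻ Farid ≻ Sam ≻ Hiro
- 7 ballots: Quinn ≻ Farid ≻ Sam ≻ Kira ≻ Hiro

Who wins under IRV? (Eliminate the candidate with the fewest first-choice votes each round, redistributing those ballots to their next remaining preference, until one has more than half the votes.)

Round 1: Kira 12, Quinn 7, Hiro 0, Farid 9, Sam 9. Hiro eliminated.
Round 2: Kira 12, Quinn 7, Farid 9, Sam 9. Quinn eliminated.
Round 3: Kira 12, Farid 16, Sam 9. Sam eliminated.
Round 4: Kira 12, Farid 25. Farid has a majority (≥19).

Farid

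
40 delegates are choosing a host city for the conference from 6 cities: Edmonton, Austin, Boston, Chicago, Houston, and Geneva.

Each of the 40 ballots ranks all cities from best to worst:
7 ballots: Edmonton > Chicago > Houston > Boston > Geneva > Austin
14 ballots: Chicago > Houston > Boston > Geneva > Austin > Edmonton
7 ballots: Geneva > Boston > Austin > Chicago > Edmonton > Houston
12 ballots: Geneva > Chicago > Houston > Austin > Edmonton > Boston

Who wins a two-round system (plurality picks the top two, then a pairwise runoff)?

Round 1 first-place votes: Edmonton 7, Austin 0, Boston 0, Chicago 14, Houston 0, Geneva 19. Geneva and Chicago advance.
Runoff: Geneva is ranked above Chicago on 19 ballots, Chicago above Geneva on 21.

Chicago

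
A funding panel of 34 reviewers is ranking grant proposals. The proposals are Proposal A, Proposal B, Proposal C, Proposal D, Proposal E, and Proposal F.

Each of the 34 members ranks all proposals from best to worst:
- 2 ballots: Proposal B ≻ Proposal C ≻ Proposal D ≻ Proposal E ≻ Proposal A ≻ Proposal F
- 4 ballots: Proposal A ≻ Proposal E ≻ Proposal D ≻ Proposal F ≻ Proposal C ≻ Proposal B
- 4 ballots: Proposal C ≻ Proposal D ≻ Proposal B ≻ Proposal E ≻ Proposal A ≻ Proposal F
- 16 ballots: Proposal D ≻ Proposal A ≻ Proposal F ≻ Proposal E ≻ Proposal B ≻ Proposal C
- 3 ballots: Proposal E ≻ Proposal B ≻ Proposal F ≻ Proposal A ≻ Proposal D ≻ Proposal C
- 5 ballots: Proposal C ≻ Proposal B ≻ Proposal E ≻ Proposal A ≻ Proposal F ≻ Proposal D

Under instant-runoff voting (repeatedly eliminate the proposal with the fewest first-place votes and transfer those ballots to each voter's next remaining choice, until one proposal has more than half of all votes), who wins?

Round 1: Proposal A 4, Proposal B 2, Proposal C 9, Proposal D 16, Proposal E 3, Proposal F 0. Proposal F eliminated.
Round 2: Proposal A 4, Proposal B 2, Proposal C 9, Proposal D 16, Proposal E 3. Proposal B eliminated.
Round 3: Proposal A 4, Proposal C 11, Proposal D 16, Proposal E 3. Proposal E eliminated.
Round 4: Proposal A 7, Proposal C 11, Proposal D 16. Proposal A eliminated.
Round 5: Proposal C 11, Proposal D 23. Proposal D has a majority (≥18).

Proposal D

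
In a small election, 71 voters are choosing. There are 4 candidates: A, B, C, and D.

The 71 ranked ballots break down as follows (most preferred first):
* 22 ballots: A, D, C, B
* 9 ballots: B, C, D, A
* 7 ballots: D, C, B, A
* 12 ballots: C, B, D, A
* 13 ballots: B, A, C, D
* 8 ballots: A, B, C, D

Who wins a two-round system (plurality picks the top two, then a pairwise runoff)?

B

Round 1 first-place votes: A 30, B 22, C 12, D 7. A and B advance.
Runoff: A is ranked above B on 30 ballots, B above A on 41.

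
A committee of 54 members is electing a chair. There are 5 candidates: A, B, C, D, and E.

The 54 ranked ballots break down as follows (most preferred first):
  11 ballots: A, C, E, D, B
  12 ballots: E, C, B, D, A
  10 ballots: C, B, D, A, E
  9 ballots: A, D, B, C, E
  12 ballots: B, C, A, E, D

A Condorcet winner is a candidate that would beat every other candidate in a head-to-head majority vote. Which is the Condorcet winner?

C vs A: 34–20
C vs B: 33–21
C vs D: 45–9
C vs E: 42–12
C beats every other candidate.

C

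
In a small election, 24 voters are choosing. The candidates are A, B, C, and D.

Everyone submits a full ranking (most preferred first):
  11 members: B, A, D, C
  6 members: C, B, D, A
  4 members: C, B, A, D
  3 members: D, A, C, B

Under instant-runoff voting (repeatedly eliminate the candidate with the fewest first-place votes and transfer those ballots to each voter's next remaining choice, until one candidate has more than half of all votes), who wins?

Round 1: A 0, B 11, C 10, D 3. A eliminated.
Round 2: B 11, C 10, D 3. D eliminated.
Round 3: B 11, C 13. C has a majority (≥13).

C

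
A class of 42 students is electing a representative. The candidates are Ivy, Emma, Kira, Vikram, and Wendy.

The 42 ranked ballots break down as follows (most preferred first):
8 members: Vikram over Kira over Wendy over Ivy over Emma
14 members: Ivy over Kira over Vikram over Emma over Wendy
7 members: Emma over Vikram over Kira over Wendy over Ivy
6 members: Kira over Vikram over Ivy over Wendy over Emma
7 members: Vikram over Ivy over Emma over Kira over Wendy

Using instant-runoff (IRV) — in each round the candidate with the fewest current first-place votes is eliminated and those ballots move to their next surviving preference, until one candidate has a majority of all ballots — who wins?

Vikram

Round 1: Ivy 14, Emma 7, Kira 6, Vikram 15, Wendy 0. Wendy eliminated.
Round 2: Ivy 14, Emma 7, Kira 6, Vikram 15. Kira eliminated.
Round 3: Ivy 14, Emma 7, Vikram 21. Emma eliminated.
Round 4: Ivy 14, Vikram 28. Vikram has a majority (≥22).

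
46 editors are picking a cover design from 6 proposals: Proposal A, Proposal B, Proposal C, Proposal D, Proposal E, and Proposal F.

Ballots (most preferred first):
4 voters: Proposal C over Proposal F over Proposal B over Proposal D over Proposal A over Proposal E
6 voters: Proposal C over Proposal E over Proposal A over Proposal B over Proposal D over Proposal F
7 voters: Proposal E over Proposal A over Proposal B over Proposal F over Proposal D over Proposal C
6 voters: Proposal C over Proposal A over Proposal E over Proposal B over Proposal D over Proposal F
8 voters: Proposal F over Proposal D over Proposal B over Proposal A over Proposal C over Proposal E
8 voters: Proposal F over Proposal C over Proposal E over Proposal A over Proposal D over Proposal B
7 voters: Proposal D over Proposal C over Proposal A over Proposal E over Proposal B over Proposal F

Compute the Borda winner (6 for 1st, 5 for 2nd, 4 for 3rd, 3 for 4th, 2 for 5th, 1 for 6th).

Proposal C

Proposal A: 4×2 + 6×4 + 7×5 + 6×5 + 8×3 + 8×3 + 7×4 = 173
Proposal B: 4×4 + 6×3 + 7×4 + 6×3 + 8×4 + 8×1 + 7×2 = 134
Proposal C: 4×6 + 6×6 + 7×1 + 6×6 + 8×2 + 8×5 + 7×5 = 194
Proposal D: 4×3 + 6×2 + 7×2 + 6×2 + 8×5 + 8×2 + 7×6 = 148
Proposal E: 4×1 + 6×5 + 7×6 + 6×4 + 8×1 + 8×4 + 7×3 = 161
Proposal F: 4×5 + 6×1 + 7×3 + 6×1 + 8×6 + 8×6 + 7×1 = 156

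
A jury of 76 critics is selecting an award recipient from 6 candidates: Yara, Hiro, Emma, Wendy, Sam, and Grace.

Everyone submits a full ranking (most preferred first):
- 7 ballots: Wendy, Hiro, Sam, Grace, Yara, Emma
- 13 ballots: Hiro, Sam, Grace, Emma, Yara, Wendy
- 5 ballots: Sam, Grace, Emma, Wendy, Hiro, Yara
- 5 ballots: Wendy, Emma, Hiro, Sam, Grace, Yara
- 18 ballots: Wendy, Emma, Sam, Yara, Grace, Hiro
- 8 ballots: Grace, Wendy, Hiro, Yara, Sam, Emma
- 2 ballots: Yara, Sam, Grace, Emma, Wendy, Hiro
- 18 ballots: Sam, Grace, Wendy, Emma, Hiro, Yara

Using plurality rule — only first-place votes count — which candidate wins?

Wendy

First-place votes: Yara 2, Hiro 13, Emma 0, Wendy 30, Sam 23, Grace 8.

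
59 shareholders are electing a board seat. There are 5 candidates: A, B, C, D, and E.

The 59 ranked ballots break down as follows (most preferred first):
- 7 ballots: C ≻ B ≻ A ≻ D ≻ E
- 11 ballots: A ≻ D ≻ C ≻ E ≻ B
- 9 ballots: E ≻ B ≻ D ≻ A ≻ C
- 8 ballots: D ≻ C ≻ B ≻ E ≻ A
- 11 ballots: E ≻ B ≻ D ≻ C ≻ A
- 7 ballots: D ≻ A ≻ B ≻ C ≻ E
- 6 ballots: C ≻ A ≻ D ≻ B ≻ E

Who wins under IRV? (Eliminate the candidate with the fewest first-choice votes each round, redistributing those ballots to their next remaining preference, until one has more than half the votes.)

D

Round 1: A 11, B 0, C 13, D 15, E 20. B eliminated.
Round 2: A 11, C 13, D 15, E 20. A eliminated.
Round 3: C 13, D 26, E 20. C eliminated.
Round 4: D 39, E 20. D has a majority (≥30).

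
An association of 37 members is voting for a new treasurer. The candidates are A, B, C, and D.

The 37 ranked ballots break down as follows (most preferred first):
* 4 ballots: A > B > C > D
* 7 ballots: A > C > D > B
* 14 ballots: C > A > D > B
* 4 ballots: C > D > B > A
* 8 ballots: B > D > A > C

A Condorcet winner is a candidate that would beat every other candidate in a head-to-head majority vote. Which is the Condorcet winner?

A vs B: 25–12
A vs C: 19–18
A vs D: 25–12
A beats every other candidate.

A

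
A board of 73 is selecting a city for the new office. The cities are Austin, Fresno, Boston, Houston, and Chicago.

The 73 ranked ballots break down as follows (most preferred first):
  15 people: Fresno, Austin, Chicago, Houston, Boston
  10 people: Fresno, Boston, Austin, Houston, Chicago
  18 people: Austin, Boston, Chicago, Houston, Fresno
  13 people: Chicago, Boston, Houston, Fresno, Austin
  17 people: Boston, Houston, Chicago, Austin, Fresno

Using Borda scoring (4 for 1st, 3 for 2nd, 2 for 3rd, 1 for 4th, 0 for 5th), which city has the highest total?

Austin: 15×3 + 10×2 + 18×4 + 13×0 + 17×1 = 154
Fresno: 15×4 + 10×4 + 18×0 + 13×1 + 17×0 = 113
Boston: 15×0 + 10×3 + 18×3 + 13×3 + 17×4 = 191
Houston: 15×1 + 10×1 + 18×1 + 13×2 + 17×3 = 120
Chicago: 15×2 + 10×0 + 18×2 + 13×4 + 17×2 = 152

Boston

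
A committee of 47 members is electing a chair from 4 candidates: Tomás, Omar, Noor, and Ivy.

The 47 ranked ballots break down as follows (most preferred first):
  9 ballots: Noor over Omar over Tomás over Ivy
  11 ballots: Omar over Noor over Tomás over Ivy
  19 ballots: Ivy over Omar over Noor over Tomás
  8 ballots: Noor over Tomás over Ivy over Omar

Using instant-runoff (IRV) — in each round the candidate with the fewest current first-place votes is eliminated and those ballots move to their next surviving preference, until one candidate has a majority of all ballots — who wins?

Noor

Round 1: Tomás 0, Omar 11, Noor 17, Ivy 19. Tomás eliminated.
Round 2: Omar 11, Noor 17, Ivy 19. Omar eliminated.
Round 3: Noor 28, Ivy 19. Noor has a majority (≥24).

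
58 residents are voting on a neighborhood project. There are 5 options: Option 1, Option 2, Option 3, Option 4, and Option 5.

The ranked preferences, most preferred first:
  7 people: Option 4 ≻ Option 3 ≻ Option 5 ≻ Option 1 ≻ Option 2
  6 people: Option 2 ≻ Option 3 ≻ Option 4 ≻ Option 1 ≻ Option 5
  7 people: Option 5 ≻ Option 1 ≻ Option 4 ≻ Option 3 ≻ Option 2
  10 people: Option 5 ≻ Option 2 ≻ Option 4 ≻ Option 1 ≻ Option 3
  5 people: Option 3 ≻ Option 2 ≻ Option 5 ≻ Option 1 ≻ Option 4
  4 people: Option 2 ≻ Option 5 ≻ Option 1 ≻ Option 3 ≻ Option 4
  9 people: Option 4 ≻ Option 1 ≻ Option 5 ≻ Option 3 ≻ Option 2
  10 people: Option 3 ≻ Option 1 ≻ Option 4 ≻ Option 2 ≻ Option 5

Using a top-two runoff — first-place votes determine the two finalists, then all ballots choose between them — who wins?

Option 4

Round 1 first-place votes: Option 1 0, Option 2 10, Option 3 15, Option 4 16, Option 5 17. Option 5 and Option 4 advance.
Runoff: Option 5 is ranked above Option 4 on 26 ballots, Option 4 above Option 5 on 32.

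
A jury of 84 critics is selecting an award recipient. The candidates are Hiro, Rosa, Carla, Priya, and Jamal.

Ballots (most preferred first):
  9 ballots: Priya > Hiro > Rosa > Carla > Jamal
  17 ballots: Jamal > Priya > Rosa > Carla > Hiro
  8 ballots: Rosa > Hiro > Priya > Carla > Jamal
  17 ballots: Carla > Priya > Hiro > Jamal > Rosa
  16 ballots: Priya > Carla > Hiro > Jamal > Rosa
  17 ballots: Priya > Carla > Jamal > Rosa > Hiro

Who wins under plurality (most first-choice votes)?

Priya

First-place votes: Hiro 0, Rosa 8, Carla 17, Priya 42, Jamal 17.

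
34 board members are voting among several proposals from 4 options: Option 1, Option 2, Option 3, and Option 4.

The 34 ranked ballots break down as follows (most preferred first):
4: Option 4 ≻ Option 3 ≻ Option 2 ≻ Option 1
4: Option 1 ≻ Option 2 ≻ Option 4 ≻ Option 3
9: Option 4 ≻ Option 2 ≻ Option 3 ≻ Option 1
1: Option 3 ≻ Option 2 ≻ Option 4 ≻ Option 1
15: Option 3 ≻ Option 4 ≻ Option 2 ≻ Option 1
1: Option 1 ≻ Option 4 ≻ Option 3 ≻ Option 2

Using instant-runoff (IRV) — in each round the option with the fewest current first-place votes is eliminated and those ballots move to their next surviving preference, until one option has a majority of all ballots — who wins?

Option 4

Round 1: Option 1 5, Option 2 0, Option 3 16, Option 4 13. Option 2 eliminated.
Round 2: Option 1 5, Option 3 16, Option 4 13. Option 1 eliminated.
Round 3: Option 3 16, Option 4 18. Option 4 has a majority (≥18).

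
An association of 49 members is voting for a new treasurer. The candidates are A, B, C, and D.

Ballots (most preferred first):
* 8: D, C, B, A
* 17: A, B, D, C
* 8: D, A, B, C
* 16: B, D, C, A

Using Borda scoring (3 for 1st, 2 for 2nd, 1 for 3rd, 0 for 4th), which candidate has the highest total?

B

A: 8×0 + 17×3 + 8×2 + 16×0 = 67
B: 8×1 + 17×2 + 8×1 + 16×3 = 98
C: 8×2 + 17×0 + 8×0 + 16×1 = 32
D: 8×3 + 17×1 + 8×3 + 16×2 = 97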